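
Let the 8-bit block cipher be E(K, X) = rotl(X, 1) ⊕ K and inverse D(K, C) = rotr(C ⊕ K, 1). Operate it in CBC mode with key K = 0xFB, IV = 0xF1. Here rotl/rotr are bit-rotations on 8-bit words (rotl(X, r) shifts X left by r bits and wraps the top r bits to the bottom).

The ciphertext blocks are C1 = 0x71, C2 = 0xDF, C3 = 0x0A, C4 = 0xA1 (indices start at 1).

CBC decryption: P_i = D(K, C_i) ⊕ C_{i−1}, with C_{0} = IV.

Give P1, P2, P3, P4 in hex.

P1: D(K, 0x71) = 0x45; 0x45 ⊕ 0xF1 = 0xB4.
P2: D(K, 0xDF) = 0x12; 0x12 ⊕ 0x71 = 0x63.
P3: D(K, 0x0A) = 0xF8; 0xF8 ⊕ 0xDF = 0x27.
P4: D(K, 0xA1) = 0x2D; 0x2D ⊕ 0x0A = 0x27.

P1 = 0xB4, P2 = 0x63, P3 = 0x27, P4 = 0x27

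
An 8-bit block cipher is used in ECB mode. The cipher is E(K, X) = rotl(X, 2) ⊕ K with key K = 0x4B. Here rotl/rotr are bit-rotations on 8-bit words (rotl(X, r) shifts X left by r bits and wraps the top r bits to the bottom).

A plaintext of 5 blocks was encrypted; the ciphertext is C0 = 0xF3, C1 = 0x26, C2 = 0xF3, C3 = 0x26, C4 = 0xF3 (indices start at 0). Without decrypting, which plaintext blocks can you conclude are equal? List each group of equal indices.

ECB encrypts each block independently with the same key, so equal ciphertext blocks imply equal plaintext blocks.
C0 = C2 = C4 = 0xF3, so P0 = P2 = P4.
C1 = C3 = 0x26, so P1 = P3.

P0 = P2 = P4; P1 = P3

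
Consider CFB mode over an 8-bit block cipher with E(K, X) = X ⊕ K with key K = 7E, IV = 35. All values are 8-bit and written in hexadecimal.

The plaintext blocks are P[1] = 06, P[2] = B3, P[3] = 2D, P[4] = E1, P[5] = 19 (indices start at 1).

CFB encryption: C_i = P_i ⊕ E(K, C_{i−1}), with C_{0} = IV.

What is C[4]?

C[4] = 4C

C[1]: E(K, 35) = 4B; 06 ⊕ 4B = 4D.
C[2]: E(K, 4D) = 33; B3 ⊕ 33 = 80.
C[3]: E(K, 80) = FE; 2D ⊕ FE = D3.
C[4]: E(K, D3) = AD; E1 ⊕ AD = 4C.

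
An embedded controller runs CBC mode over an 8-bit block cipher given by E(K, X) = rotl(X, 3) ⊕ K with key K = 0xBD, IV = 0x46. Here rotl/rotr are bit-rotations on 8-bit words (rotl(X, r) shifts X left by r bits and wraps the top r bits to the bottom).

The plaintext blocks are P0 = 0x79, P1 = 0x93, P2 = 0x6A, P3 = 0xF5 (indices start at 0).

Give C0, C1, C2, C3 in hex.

CBC encryption: C_i = E(K, P_i ⊕ C_{i−1}), with C_{−1} = IV.
C0: P0 ⊕ 0x46 = 0x3F; E(K, 0x3F) = 0x44.
C1: P1 ⊕ 0x44 = 0xD7; E(K, 0xD7) = 0x03.
C2: P2 ⊕ 0x03 = 0x69; E(K, 0x69) = 0xF6.
C3: P3 ⊕ 0xF6 = 0x03; E(K, 0x03) = 0xA5.

C0 = 0x44, C1 = 0x03, C2 = 0xF6, C3 = 0xA5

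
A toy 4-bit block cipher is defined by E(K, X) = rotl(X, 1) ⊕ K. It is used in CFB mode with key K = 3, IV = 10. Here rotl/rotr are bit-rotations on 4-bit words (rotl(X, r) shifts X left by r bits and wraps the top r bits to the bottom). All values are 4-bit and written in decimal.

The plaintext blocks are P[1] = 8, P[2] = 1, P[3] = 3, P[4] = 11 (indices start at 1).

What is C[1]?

CFB encryption: C_i = P_i ⊕ E(K, C_{i−1}), with C_{0} = IV.
C[1]: E(K, 10) = 6; 8 ⊕ 6 = 14.

C[1] = 14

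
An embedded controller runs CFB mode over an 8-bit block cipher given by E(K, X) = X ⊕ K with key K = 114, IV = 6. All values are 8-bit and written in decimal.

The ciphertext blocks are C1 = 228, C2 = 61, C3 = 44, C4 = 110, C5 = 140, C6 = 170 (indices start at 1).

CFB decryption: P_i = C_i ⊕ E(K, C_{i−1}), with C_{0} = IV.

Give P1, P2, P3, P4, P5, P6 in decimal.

P1 = 144, P2 = 171, P3 = 99, P4 = 48, P5 = 144, P6 = 84

P1: E(K, 6) = 116; 228 ⊕ 116 = 144.
P2: E(K, 228) = 150; 61 ⊕ 150 = 171.
P3: E(K, 61) = 79; 44 ⊕ 79 = 99.
P4: E(K, 44) = 94; 110 ⊕ 94 = 48.
P5: E(K, 110) = 28; 140 ⊕ 28 = 144.
P6: E(K, 140) = 254; 170 ⊕ 254 = 84.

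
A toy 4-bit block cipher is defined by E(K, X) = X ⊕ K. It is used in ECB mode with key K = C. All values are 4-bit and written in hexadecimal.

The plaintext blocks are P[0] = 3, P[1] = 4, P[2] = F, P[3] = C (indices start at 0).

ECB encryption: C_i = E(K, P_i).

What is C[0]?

C[0] = F

C[0]: E(K, 3) = F.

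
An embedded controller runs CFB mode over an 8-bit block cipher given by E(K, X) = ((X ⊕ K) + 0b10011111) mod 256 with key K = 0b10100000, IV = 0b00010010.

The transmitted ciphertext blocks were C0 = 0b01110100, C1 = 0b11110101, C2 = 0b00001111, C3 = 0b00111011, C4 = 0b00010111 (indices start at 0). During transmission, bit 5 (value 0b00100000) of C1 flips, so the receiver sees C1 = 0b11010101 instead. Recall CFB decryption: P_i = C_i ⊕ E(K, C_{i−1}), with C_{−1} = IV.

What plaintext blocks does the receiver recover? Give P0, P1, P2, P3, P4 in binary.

Only C1 changed, to 0b11010101. In CFB, a change in C_i flips the same bit in P_i and garbles P_{i+1}. Decrypting the received ciphertext:
P0: E(K, 0b00010010) = 0b01010001; 0b01110100 ⊕ 0b01010001 = 0b00100101.
P1: E(K, 0b01110100) = 0b01110011; 0b11010101 ⊕ 0b01110011 = 0b10100110.
P2: E(K, 0b11010101) = 0b00010100; 0b00001111 ⊕ 0b00010100 = 0b00011011.
P3: E(K, 0b00001111) = 0b01001110; 0b00111011 ⊕ 0b01001110 = 0b01110101.
P4: E(K, 0b00111011) = 0b00111010; 0b00010111 ⊕ 0b00111010 = 0b00101101.
Blocks that differ from the original plaintext: P1, P2.

P0 = 0b00100101, P1 = 0b10100110, P2 = 0b00011011, P3 = 0b01110101, P4 = 0b00101101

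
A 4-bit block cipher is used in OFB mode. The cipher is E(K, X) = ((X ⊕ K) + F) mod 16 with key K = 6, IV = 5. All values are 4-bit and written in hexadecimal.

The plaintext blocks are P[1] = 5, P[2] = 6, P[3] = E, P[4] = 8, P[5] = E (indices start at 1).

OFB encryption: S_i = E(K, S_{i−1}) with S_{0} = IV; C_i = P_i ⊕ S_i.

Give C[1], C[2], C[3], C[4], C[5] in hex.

C[1] = 7, C[2] = 5, C[3] = A, C[4] = 9, C[5] = 8

C[1]: S = E(K, 5) = 2; 5 ⊕ 2 = 7.
C[2]: S = E(K, 2) = 3; 6 ⊕ 3 = 5.
C[3]: S = E(K, 3) = 4; E ⊕ 4 = A.
C[4]: S = E(K, 4) = 1; 8 ⊕ 1 = 9.
C[5]: S = E(K, 1) = 6; E ⊕ 6 = 8.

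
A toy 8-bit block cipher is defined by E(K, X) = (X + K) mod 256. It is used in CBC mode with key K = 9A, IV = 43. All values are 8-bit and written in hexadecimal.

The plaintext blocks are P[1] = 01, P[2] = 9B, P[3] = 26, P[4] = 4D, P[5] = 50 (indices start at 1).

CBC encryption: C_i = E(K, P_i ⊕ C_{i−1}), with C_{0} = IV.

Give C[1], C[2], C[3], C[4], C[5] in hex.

C[1]: P[1] ⊕ 43 = 42; E(K, 42) = DC.
C[2]: P[2] ⊕ DC = 47; E(K, 47) = E1.
C[3]: P[3] ⊕ E1 = C7; E(K, C7) = 61.
C[4]: P[4] ⊕ 61 = 2C; E(K, 2C) = C6.
C[5]: P[5] ⊕ C6 = 96; E(K, 96) = 30.

C[1] = DC, C[2] = E1, C[3] = 61, C[4] = C6, C[5] = 30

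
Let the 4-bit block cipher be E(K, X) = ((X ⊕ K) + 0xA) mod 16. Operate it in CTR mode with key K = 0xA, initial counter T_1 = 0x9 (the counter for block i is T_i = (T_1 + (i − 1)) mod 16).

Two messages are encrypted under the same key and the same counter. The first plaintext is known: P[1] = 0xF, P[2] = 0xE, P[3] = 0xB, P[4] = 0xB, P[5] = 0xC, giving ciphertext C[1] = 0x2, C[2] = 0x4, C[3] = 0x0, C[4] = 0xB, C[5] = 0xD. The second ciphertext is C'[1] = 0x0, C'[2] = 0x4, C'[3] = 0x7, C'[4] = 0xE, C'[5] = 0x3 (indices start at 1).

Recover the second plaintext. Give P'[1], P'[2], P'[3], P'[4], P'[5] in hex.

In CTR with a reused counter, both messages share the same keystream S_i, so C_i ⊕ C'_i = P_i ⊕ P'_i and thus P'_i = P_i ⊕ C_i ⊕ C'_i.
P'[1]: 0xF ⊕ 0x2 ⊕ 0x0 = 0xD.
P'[2]: 0xE ⊕ 0x4 ⊕ 0x4 = 0xE.
P'[3]: 0xB ⊕ 0x0 ⊕ 0x7 = 0xC.
P'[4]: 0xB ⊕ 0xB ⊕ 0xE = 0xE.
P'[5]: 0xC ⊕ 0xD ⊕ 0x3 = 0x2.

P'[1] = 0xD, P'[2] = 0xE, P'[3] = 0xC, P'[4] = 0xE, P'[5] = 0x2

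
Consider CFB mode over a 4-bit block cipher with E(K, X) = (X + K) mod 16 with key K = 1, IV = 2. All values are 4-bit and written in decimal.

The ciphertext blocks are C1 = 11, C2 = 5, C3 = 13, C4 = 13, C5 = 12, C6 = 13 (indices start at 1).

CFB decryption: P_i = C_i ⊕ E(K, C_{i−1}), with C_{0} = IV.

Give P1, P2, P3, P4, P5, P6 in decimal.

P1 = 8, P2 = 9, P3 = 11, P4 = 3, P5 = 2, P6 = 0

P1: E(K, 2) = 3; 11 ⊕ 3 = 8.
P2: E(K, 11) = 12; 5 ⊕ 12 = 9.
P3: E(K, 5) = 6; 13 ⊕ 6 = 11.
P4: E(K, 13) = 14; 13 ⊕ 14 = 3.
P5: E(K, 13) = 14; 12 ⊕ 14 = 2.
P6: E(K, 12) = 13; 13 ⊕ 13 = 0.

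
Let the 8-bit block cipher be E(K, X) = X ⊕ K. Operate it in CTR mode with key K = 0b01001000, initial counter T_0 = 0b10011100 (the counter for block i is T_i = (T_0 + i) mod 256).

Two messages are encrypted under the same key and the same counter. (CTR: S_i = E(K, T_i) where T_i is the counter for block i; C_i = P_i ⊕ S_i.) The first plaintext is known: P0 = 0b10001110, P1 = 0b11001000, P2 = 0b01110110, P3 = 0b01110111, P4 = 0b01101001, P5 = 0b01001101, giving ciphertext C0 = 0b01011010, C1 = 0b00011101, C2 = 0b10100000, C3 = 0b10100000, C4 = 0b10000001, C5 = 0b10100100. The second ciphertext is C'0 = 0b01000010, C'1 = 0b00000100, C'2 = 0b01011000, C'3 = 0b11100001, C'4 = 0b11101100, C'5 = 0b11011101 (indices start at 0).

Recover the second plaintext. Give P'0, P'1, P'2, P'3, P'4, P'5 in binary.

In CTR with a reused counter, both messages share the same keystream S_i, so C_i ⊕ C'_i = P_i ⊕ P'_i and thus P'_i = P_i ⊕ C_i ⊕ C'_i.
P'0: 0b10001110 ⊕ 0b01011010 ⊕ 0b01000010 = 0b10010110.
P'1: 0b11001000 ⊕ 0b00011101 ⊕ 0b00000100 = 0b11010001.
P'2: 0b01110110 ⊕ 0b10100000 ⊕ 0b01011000 = 0b10001110.
P'3: 0b01110111 ⊕ 0b10100000 ⊕ 0b11100001 = 0b00110110.
P'4: 0b01101001 ⊕ 0b10000001 ⊕ 0b11101100 = 0b00000100.
P'5: 0b01001101 ⊕ 0b10100100 ⊕ 0b11011101 = 0b00110100.

P'0 = 0b10010110, P'1 = 0b11010001, P'2 = 0b10001110, P'3 = 0b00110110, P'4 = 0b00000100, P'5 = 0b00110100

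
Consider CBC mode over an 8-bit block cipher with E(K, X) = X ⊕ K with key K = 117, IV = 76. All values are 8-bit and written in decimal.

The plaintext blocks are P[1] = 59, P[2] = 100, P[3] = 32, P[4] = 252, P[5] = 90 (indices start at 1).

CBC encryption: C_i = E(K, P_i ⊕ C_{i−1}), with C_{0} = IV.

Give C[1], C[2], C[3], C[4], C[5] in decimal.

C[1]: P[1] ⊕ 76 = 119; E(K, 119) = 2.
C[2]: P[2] ⊕ 2 = 102; E(K, 102) = 19.
C[3]: P[3] ⊕ 19 = 51; E(K, 51) = 70.
C[4]: P[4] ⊕ 70 = 186; E(K, 186) = 207.
C[5]: P[5] ⊕ 207 = 149; E(K, 149) = 224.

C[1] = 2, C[2] = 19, C[3] = 70, C[4] = 207, C[5] = 224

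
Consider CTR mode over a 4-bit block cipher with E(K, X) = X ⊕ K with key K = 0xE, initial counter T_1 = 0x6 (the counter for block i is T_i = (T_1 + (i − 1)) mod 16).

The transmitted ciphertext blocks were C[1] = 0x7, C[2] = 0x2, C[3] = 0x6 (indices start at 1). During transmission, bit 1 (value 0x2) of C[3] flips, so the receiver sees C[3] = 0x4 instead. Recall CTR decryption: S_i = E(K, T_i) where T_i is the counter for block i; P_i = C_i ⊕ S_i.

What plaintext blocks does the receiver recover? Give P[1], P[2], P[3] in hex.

Only C[3] changed, to 0x4. In CTR, a change in C_i flips the same bit in P_i only; the keystream is unaffected. Decrypting the received ciphertext:
P[1]: T = 0x6, S = E(K, T) = 0x8; 0x7 ⊕ 0x8 = 0xF.
P[2]: T = 0x7, S = E(K, T) = 0x9; 0x2 ⊕ 0x9 = 0xB.
P[3]: T = 0x8, S = E(K, T) = 0x6; 0x4 ⊕ 0x6 = 0x2.
Blocks that differ from the original plaintext: P[3].

P[1] = 0xF, P[2] = 0xB, P[3] = 0x2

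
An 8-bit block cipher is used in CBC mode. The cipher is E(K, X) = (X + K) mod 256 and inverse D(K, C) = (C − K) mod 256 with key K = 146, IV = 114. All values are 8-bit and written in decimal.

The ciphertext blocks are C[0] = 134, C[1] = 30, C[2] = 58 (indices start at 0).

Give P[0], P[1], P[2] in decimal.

CBC decryption: P_i = D(K, C_i) ⊕ C_{i−1}, with C_{−1} = IV.
P[0]: D(K, 134) = 244; 244 ⊕ 114 = 134.
P[1]: D(K, 30) = 140; 140 ⊕ 134 = 10.
P[2]: D(K, 58) = 168; 168 ⊕ 30 = 182.

P[0] = 134, P[1] = 10, P[2] = 182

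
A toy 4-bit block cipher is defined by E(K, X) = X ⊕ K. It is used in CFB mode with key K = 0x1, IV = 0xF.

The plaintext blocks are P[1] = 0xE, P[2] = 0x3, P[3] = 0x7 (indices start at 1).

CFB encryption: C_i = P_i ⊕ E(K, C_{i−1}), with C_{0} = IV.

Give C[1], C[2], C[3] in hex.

C[1] = 0x0, C[2] = 0x2, C[3] = 0x4

C[1]: E(K, 0xF) = 0xE; 0xE ⊕ 0xE = 0x0.
C[2]: E(K, 0x0) = 0x1; 0x3 ⊕ 0x1 = 0x2.
C[3]: E(K, 0x2) = 0x3; 0x7 ⊕ 0x3 = 0x4.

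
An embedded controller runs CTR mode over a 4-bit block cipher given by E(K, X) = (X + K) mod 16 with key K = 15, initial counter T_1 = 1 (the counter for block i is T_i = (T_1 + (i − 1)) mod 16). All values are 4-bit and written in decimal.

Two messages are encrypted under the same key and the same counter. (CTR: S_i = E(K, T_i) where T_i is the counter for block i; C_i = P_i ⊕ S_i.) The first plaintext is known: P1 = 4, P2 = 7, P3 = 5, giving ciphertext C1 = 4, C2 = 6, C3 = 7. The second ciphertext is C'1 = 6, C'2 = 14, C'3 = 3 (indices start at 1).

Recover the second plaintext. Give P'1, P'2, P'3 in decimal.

P'1 = 6, P'2 = 15, P'3 = 1

In CTR with a reused counter, both messages share the same keystream S_i, so C_i ⊕ C'_i = P_i ⊕ P'_i and thus P'_i = P_i ⊕ C_i ⊕ C'_i.
P'1: 4 ⊕ 4 ⊕ 6 = 6.
P'2: 7 ⊕ 6 ⊕ 14 = 15.
P'3: 5 ⊕ 7 ⊕ 3 = 1.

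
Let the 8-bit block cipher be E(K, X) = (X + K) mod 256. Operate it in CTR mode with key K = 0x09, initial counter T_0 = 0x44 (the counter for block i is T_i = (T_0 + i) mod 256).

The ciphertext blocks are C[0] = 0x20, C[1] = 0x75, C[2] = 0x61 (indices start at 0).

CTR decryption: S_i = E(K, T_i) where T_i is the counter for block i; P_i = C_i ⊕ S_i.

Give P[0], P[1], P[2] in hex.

P[0]: T = 0x44, S = E(K, T) = 0x4D; 0x20 ⊕ 0x4D = 0x6D.
P[1]: T = 0x45, S = E(K, T) = 0x4E; 0x75 ⊕ 0x4E = 0x3B.
P[2]: T = 0x46, S = E(K, T) = 0x4F; 0x61 ⊕ 0x4F = 0x2E.

P[0] = 0x6D, P[1] = 0x3B, P[2] = 0x2E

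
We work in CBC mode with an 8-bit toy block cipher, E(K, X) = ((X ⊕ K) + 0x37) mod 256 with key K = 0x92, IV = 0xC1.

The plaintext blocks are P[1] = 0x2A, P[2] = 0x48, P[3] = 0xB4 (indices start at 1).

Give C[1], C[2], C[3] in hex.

CBC encryption: C_i = E(K, P_i ⊕ C_{i−1}), with C_{0} = IV.
C[1]: P[1] ⊕ 0xC1 = 0xEB; E(K, 0xEB) = 0xB0.
C[2]: P[2] ⊕ 0xB0 = 0xF8; E(K, 0xF8) = 0xA1.
C[3]: P[3] ⊕ 0xA1 = 0x15; E(K, 0x15) = 0xBE.

C[1] = 0xB0, C[2] = 0xA1, C[3] = 0xBE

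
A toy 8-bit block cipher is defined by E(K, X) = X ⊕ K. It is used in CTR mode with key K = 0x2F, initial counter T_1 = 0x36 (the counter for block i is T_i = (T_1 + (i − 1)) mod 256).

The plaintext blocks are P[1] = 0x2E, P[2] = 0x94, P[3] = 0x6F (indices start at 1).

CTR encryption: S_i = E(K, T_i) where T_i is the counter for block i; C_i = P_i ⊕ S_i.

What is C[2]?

C[2] = 0x8C

C[1]: T = 0x36, S = E(K, T) = 0x19; 0x2E ⊕ 0x19 = 0x37.
C[2]: T = 0x37, S = E(K, T) = 0x18; 0x94 ⊕ 0x18 = 0x8C.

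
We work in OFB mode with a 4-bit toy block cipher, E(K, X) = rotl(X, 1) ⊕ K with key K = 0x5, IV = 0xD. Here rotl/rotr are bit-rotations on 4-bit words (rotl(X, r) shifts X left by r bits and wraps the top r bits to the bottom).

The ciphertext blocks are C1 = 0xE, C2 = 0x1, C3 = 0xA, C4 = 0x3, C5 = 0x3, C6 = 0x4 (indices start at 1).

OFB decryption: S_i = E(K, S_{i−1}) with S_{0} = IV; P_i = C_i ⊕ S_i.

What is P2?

P1: S = E(K, 0xD) = 0xE; 0xE ⊕ 0xE = 0x0.
P2: S = E(K, 0xE) = 0x8; 0x1 ⊕ 0x8 = 0x9.

P2 = 0x9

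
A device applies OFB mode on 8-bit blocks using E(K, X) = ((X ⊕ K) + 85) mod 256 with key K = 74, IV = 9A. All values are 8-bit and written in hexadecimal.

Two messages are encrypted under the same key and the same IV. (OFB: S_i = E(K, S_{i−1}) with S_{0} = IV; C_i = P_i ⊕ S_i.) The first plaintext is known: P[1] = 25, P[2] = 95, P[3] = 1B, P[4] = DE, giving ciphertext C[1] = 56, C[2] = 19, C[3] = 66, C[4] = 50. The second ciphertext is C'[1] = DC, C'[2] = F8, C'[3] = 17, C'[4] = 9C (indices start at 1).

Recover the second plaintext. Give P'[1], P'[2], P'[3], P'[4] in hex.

P'[1] = AF, P'[2] = 74, P'[3] = 6A, P'[4] = 12

In OFB with a reused IV, both messages share the same keystream S_i, so C_i ⊕ C'_i = P_i ⊕ P'_i and thus P'_i = P_i ⊕ C_i ⊕ C'_i.
P'[1]: 25 ⊕ 56 ⊕ DC = AF.
P'[2]: 95 ⊕ 19 ⊕ F8 = 74.
P'[3]: 1B ⊕ 66 ⊕ 17 = 6A.
P'[4]: DE ⊕ 50 ⊕ 9C = 12.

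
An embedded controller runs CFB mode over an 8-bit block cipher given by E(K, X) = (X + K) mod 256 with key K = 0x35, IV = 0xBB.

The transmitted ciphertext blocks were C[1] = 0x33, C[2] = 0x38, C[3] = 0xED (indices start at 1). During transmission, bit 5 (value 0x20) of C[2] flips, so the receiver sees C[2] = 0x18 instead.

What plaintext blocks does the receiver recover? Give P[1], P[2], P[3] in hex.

P[1] = 0xC3, P[2] = 0x70, P[3] = 0xA0

CFB decryption: P_i = C_i ⊕ E(K, C_{i−1}), with C_{0} = IV.
Only C[2] changed, to 0x18. In CFB, a change in C_i flips the same bit in P_i and garbles P_{i+1}. Decrypting the received ciphertext:
P[1]: E(K, 0xBB) = 0xF0; 0x33 ⊕ 0xF0 = 0xC3.
P[2]: E(K, 0x33) = 0x68; 0x18 ⊕ 0x68 = 0x70.
P[3]: E(K, 0x18) = 0x4D; 0xED ⊕ 0x4D = 0xA0.
Blocks that differ from the original plaintext: P[2], P[3].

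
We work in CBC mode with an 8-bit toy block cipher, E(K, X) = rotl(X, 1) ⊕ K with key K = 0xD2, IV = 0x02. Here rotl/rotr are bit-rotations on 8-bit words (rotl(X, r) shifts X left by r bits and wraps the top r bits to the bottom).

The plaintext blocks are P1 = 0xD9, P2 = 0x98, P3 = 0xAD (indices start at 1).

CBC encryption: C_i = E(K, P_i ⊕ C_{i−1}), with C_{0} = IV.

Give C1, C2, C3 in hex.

C1: P1 ⊕ 0x02 = 0xDB; E(K, 0xDB) = 0x65.
C2: P2 ⊕ 0x65 = 0xFD; E(K, 0xFD) = 0x29.
C3: P3 ⊕ 0x29 = 0x84; E(K, 0x84) = 0xDB.

C1 = 0x65, C2 = 0x29, C3 = 0xDB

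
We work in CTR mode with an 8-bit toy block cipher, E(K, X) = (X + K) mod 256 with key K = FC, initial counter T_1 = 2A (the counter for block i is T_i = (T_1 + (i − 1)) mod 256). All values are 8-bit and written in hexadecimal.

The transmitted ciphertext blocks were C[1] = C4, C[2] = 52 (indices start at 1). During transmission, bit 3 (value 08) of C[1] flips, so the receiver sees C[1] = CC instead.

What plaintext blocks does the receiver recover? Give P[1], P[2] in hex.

CTR decryption: S_i = E(K, T_i) where T_i is the counter for block i; P_i = C_i ⊕ S_i.
Only C[1] changed, to CC. In CTR, a change in C_i flips the same bit in P_i only; the keystream is unaffected. Decrypting the received ciphertext:
P[1]: T = 2A, S = E(K, T) = 26; CC ⊕ 26 = EA.
P[2]: T = 2B, S = E(K, T) = 27; 52 ⊕ 27 = 75.
Blocks that differ from the original plaintext: P[1].

P[1] = EA, P[2] = 75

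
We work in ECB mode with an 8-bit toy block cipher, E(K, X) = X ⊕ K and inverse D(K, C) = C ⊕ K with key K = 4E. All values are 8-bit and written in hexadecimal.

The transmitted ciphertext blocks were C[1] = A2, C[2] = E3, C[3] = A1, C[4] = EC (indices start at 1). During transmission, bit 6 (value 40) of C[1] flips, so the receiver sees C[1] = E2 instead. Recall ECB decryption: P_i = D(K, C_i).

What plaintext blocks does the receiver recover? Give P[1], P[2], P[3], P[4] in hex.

P[1] = AC, P[2] = AD, P[3] = EF, P[4] = A2

Only C[1] changed, to E2. In ECB, a change in C_i affects only P_i. Decrypting the received ciphertext:
P[1]: D(K, E2) = AC.
P[2]: D(K, E3) = AD.
P[3]: D(K, A1) = EF.
P[4]: D(K, EC) = A2.
Blocks that differ from the original plaintext: P[1].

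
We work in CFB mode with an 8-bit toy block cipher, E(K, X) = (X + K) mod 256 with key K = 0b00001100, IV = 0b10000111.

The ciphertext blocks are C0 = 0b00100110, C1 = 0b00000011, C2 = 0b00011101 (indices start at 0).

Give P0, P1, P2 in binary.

CFB decryption: P_i = C_i ⊕ E(K, C_{i−1}), with C_{−1} = IV.
P0: E(K, 0b10000111) = 0b10010011; 0b00100110 ⊕ 0b10010011 = 0b10110101.
P1: E(K, 0b00100110) = 0b00110010; 0b00000011 ⊕ 0b00110010 = 0b00110001.
P2: E(K, 0b00000011) = 0b00001111; 0b00011101 ⊕ 0b00001111 = 0b00010010.

P0 = 0b10110101, P1 = 0b00110001, P2 = 0b00010010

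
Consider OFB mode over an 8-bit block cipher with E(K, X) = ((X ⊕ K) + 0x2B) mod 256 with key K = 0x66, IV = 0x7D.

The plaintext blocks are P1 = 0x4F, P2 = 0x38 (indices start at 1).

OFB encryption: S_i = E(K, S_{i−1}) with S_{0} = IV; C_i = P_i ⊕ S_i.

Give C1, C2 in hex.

C1 = 0x09, C2 = 0x73

C1: S = E(K, 0x7D) = 0x46; 0x4F ⊕ 0x46 = 0x09.
C2: S = E(K, 0x46) = 0x4B; 0x38 ⊕ 0x4B = 0x73.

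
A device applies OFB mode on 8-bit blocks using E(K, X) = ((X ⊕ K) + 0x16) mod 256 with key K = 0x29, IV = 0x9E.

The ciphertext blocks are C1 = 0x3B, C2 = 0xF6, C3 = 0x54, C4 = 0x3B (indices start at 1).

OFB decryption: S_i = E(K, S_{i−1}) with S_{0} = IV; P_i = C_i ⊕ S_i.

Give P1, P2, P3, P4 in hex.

P1: S = E(K, 0x9E) = 0xCD; 0x3B ⊕ 0xCD = 0xF6.
P2: S = E(K, 0xCD) = 0xFA; 0xF6 ⊕ 0xFA = 0x0C.
P3: S = E(K, 0xFA) = 0xE9; 0x54 ⊕ 0xE9 = 0xBD.
P4: S = E(K, 0xE9) = 0xD6; 0x3B ⊕ 0xD6 = 0xED.

P1 = 0xF6, P2 = 0x0C, P3 = 0xBD, P4 = 0xED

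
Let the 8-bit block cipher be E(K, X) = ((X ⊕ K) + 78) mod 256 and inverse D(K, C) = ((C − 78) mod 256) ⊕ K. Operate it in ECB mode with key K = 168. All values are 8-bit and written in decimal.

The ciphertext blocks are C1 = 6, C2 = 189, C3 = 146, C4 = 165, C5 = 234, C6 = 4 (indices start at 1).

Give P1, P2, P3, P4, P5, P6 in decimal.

P1 = 16, P2 = 199, P3 = 236, P4 = 255, P5 = 52, P6 = 30

ECB decryption: P_i = D(K, C_i).
P1: D(K, 6) = 16.
P2: D(K, 189) = 199.
P3: D(K, 146) = 236.
P4: D(K, 165) = 255.
P5: D(K, 234) = 52.
P6: D(K, 4) = 30.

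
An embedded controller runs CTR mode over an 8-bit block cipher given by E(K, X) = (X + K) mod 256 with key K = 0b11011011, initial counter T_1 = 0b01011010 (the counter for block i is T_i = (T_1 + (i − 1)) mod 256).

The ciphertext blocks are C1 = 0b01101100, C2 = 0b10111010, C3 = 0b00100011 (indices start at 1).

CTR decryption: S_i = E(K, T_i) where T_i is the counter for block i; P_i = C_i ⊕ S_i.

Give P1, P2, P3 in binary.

P1 = 0b01011001, P2 = 0b10001100, P3 = 0b00010100

P1: T = 0b01011010, S = E(K, T) = 0b00110101; 0b01101100 ⊕ 0b00110101 = 0b01011001.
P2: T = 0b01011011, S = E(K, T) = 0b00110110; 0b10111010 ⊕ 0b00110110 = 0b10001100.
P3: T = 0b01011100, S = E(K, T) = 0b00110111; 0b00100011 ⊕ 0b00110111 = 0b00010100.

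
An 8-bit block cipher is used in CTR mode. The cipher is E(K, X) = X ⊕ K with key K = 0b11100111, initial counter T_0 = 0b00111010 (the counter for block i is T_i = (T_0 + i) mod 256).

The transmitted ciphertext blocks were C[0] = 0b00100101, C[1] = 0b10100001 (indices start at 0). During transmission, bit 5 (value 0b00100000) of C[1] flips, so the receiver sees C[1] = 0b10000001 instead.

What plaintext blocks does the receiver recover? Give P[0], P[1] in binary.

CTR decryption: S_i = E(K, T_i) where T_i is the counter for block i; P_i = C_i ⊕ S_i.
Only C[1] changed, to 0b10000001. In CTR, a change in C_i flips the same bit in P_i only; the keystream is unaffected. Decrypting the received ciphertext:
P[0]: T = 0b00111010, S = E(K, T) = 0b11011101; 0b00100101 ⊕ 0b11011101 = 0b11111000.
P[1]: T = 0b00111011, S = E(K, T) = 0b11011100; 0b10000001 ⊕ 0b11011100 = 0b01011101.
Blocks that differ from the original plaintext: P[1].

P[0] = 0b11111000, P[1] = 0b01011101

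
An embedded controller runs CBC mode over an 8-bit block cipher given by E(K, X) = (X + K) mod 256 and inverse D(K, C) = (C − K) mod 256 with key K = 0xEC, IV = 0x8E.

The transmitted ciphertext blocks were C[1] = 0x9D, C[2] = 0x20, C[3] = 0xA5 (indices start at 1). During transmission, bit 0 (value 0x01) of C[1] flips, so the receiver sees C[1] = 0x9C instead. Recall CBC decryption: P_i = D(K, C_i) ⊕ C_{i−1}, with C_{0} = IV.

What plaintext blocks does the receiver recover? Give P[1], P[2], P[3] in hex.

P[1] = 0x3E, P[2] = 0xA8, P[3] = 0x99

Only C[1] changed, to 0x9C. In CBC, a change in C_i garbles P_i and flips the same bit in P_{i+1}. Decrypting the received ciphertext:
P[1]: D(K, 0x9C) = 0xB0; 0xB0 ⊕ 0x8E = 0x3E.
P[2]: D(K, 0x20) = 0x34; 0x34 ⊕ 0x9C = 0xA8.
P[3]: D(K, 0xA5) = 0xB9; 0xB9 ⊕ 0x20 = 0x99.
Blocks that differ from the original plaintext: P[1], P[2].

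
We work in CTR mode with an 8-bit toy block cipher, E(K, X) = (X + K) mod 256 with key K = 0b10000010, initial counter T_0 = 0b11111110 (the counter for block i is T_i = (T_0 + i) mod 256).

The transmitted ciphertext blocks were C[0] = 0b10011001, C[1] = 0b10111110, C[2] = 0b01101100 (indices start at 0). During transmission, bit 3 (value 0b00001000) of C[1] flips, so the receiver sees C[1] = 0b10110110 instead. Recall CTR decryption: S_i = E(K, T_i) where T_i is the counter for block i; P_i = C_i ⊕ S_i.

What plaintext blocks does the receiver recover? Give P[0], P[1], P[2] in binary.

P[0] = 0b00011001, P[1] = 0b00110111, P[2] = 0b11101110

Only C[1] changed, to 0b10110110. In CTR, a change in C_i flips the same bit in P_i only; the keystream is unaffected. Decrypting the received ciphertext:
P[0]: T = 0b11111110, S = E(K, T) = 0b10000000; 0b10011001 ⊕ 0b10000000 = 0b00011001.
P[1]: T = 0b11111111, S = E(K, T) = 0b10000001; 0b10110110 ⊕ 0b10000001 = 0b00110111.
P[2]: T = 0b00000000, S = E(K, T) = 0b10000010; 0b01101100 ⊕ 0b10000010 = 0b11101110.
Blocks that differ from the original plaintext: P[1].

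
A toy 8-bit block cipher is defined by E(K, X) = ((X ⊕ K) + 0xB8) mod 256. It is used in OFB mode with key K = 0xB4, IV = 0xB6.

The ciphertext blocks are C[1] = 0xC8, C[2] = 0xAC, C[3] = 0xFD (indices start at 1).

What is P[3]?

P[3] = 0xD7

OFB decryption: S_i = E(K, S_{i−1}) with S_{0} = IV; P_i = C_i ⊕ S_i.
P[1]: S = E(K, 0xB6) = 0xBA; 0xC8 ⊕ 0xBA = 0x72.
P[2]: S = E(K, 0xBA) = 0xC6; 0xAC ⊕ 0xC6 = 0x6A.
P[3]: S = E(K, 0xC6) = 0x2A; 0xFD ⊕ 0x2A = 0xD7.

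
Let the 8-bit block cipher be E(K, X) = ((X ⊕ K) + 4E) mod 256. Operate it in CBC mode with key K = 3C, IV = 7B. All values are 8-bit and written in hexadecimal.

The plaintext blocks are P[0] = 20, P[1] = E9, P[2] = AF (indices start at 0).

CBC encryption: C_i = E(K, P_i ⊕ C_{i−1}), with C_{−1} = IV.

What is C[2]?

C[2] = 8B

C[0]: P[0] ⊕ 7B = 5B; E(K, 5B) = B5.
C[1]: P[1] ⊕ B5 = 5C; E(K, 5C) = AE.
C[2]: P[2] ⊕ AE = 01; E(K, 01) = 8B.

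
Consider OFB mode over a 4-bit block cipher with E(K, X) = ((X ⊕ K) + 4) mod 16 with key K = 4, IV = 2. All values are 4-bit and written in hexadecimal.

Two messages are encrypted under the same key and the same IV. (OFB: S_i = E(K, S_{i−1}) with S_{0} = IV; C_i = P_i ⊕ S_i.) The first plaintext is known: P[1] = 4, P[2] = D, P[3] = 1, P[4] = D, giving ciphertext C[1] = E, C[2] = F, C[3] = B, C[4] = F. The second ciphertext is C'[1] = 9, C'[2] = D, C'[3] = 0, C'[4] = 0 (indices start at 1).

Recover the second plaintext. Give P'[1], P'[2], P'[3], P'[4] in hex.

In OFB with a reused IV, both messages share the same keystream S_i, so C_i ⊕ C'_i = P_i ⊕ P'_i and thus P'_i = P_i ⊕ C_i ⊕ C'_i.
P'[1]: 4 ⊕ E ⊕ 9 = 3.
P'[2]: D ⊕ F ⊕ D = F.
P'[3]: 1 ⊕ B ⊕ 0 = A.
P'[4]: D ⊕ F ⊕ 0 = 2.

P'[1] = 3, P'[2] = F, P'[3] = A, P'[4] = 2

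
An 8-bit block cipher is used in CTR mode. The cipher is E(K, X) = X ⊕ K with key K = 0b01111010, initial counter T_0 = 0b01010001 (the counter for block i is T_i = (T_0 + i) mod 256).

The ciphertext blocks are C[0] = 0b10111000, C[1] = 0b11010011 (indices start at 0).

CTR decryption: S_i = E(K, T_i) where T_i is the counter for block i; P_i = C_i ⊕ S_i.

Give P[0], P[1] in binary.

P[0]: T = 0b01010001, S = E(K, T) = 0b00101011; 0b10111000 ⊕ 0b00101011 = 0b10010011.
P[1]: T = 0b01010010, S = E(K, T) = 0b00101000; 0b11010011 ⊕ 0b00101000 = 0b11111011.

P[0] = 0b10010011, P[1] = 0b11111011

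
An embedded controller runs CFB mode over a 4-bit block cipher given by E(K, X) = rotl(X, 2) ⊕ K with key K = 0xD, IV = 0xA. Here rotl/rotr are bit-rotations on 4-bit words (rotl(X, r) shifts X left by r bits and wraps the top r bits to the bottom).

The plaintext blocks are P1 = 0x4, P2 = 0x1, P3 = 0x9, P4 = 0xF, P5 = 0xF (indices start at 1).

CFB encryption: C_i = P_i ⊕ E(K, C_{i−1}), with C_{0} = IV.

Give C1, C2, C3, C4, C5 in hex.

C1 = 0x3, C2 = 0x0, C3 = 0x4, C4 = 0x3, C5 = 0xE

C1: E(K, 0xA) = 0x7; 0x4 ⊕ 0x7 = 0x3.
C2: E(K, 0x3) = 0x1; 0x1 ⊕ 0x1 = 0x0.
C3: E(K, 0x0) = 0xD; 0x9 ⊕ 0xD = 0x4.
C4: E(K, 0x4) = 0xC; 0xF ⊕ 0xC = 0x3.
C5: E(K, 0x3) = 0x1; 0xF ⊕ 0x1 = 0xE.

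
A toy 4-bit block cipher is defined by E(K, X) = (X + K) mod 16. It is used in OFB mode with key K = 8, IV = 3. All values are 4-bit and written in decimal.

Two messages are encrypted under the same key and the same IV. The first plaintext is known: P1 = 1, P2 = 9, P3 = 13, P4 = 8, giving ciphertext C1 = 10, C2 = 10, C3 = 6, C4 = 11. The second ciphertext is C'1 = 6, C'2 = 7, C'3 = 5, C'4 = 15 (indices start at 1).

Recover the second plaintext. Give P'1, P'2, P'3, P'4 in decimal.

In OFB with a reused IV, both messages share the same keystream S_i, so C_i ⊕ C'_i = P_i ⊕ P'_i and thus P'_i = P_i ⊕ C_i ⊕ C'_i.
P'1: 1 ⊕ 10 ⊕ 6 = 13.
P'2: 9 ⊕ 10 ⊕ 7 = 4.
P'3: 13 ⊕ 6 ⊕ 5 = 14.
P'4: 8 ⊕ 11 ⊕ 15 = 12.

P'1 = 13, P'2 = 4, P'3 = 14, P'4 = 12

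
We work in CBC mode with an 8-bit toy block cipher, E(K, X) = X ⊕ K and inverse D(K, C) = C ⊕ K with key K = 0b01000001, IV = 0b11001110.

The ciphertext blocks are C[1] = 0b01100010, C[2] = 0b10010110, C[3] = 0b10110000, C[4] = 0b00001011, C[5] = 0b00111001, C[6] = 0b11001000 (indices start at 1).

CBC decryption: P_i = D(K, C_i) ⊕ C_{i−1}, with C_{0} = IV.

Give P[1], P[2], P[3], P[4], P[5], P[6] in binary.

P[1] = 0b11101101, P[2] = 0b10110101, P[3] = 0b01100111, P[4] = 0b11111010, P[5] = 0b01110011, P[6] = 0b10110000

P[1]: D(K, 0b01100010) = 0b00100011; 0b00100011 ⊕ 0b11001110 = 0b11101101.
P[2]: D(K, 0b10010110) = 0b11010111; 0b11010111 ⊕ 0b01100010 = 0b10110101.
P[3]: D(K, 0b10110000) = 0b11110001; 0b11110001 ⊕ 0b10010110 = 0b01100111.
P[4]: D(K, 0b00001011) = 0b01001010; 0b01001010 ⊕ 0b10110000 = 0b11111010.
P[5]: D(K, 0b00111001) = 0b01111000; 0b01111000 ⊕ 0b00001011 = 0b01110011.
P[6]: D(K, 0b11001000) = 0b10001001; 0b10001001 ⊕ 0b00111001 = 0b10110000.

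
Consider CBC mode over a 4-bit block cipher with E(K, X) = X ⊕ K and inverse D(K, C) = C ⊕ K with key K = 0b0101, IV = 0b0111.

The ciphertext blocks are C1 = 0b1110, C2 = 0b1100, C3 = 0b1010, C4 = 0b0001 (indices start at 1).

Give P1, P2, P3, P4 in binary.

CBC decryption: P_i = D(K, C_i) ⊕ C_{i−1}, with C_{0} = IV.
P1: D(K, 0b1110) = 0b1011; 0b1011 ⊕ 0b0111 = 0b1100.
P2: D(K, 0b1100) = 0b1001; 0b1001 ⊕ 0b1110 = 0b0111.
P3: D(K, 0b1010) = 0b1111; 0b1111 ⊕ 0b1100 = 0b0011.
P4: D(K, 0b0001) = 0b0100; 0b0100 ⊕ 0b1010 = 0b1110.

P1 = 0b1100, P2 = 0b0111, P3 = 0b0011, P4 = 0b1110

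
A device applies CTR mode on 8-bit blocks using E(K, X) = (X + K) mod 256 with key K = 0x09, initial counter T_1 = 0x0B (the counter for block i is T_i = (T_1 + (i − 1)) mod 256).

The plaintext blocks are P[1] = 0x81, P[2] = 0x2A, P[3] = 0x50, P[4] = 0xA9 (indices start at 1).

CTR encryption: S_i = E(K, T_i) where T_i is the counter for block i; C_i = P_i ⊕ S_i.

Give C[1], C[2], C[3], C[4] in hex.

C[1] = 0x95, C[2] = 0x3F, C[3] = 0x46, C[4] = 0xBE

C[1]: T = 0x0B, S = E(K, T) = 0x14; 0x81 ⊕ 0x14 = 0x95.
C[2]: T = 0x0C, S = E(K, T) = 0x15; 0x2A ⊕ 0x15 = 0x3F.
C[3]: T = 0x0D, S = E(K, T) = 0x16; 0x50 ⊕ 0x16 = 0x46.
C[4]: T = 0x0E, S = E(K, T) = 0x17; 0xA9 ⊕ 0x17 = 0xBE.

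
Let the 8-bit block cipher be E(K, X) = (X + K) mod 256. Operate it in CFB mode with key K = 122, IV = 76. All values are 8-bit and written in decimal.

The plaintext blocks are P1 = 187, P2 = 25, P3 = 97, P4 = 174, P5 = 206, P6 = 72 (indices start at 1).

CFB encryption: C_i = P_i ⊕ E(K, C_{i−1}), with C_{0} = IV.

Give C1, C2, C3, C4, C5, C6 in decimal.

C1 = 125, C2 = 238, C3 = 9, C4 = 45, C5 = 105, C6 = 171

C1: E(K, 76) = 198; 187 ⊕ 198 = 125.
C2: E(K, 125) = 247; 25 ⊕ 247 = 238.
C3: E(K, 238) = 104; 97 ⊕ 104 = 9.
C4: E(K, 9) = 131; 174 ⊕ 131 = 45.
C5: E(K, 45) = 167; 206 ⊕ 167 = 105.
C6: E(K, 105) = 227; 72 ⊕ 227 = 171.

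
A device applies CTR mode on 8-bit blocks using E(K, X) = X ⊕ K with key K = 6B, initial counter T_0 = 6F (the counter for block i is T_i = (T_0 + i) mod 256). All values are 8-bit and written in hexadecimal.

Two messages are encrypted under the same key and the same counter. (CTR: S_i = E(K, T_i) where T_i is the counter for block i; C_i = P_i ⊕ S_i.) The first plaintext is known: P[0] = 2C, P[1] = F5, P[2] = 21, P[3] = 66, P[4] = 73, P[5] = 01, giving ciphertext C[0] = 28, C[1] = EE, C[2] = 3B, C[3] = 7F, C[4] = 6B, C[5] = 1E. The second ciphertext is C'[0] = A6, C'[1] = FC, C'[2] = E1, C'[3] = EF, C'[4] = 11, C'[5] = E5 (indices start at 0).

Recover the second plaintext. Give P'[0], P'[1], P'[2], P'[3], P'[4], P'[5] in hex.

In CTR with a reused counter, both messages share the same keystream S_i, so C_i ⊕ C'_i = P_i ⊕ P'_i and thus P'_i = P_i ⊕ C_i ⊕ C'_i.
P'[0]: 2C ⊕ 28 ⊕ A6 = A2.
P'[1]: F5 ⊕ EE ⊕ FC = E7.
P'[2]: 21 ⊕ 3B ⊕ E1 = FB.
P'[3]: 66 ⊕ 7F ⊕ EF = F6.
P'[4]: 73 ⊕ 6B ⊕ 11 = 09.
P'[5]: 01 ⊕ 1E ⊕ E5 = FA.

P'[0] = A2, P'[1] = E7, P'[2] = FB, P'[3] = F6, P'[4] = 09, P'[5] = FA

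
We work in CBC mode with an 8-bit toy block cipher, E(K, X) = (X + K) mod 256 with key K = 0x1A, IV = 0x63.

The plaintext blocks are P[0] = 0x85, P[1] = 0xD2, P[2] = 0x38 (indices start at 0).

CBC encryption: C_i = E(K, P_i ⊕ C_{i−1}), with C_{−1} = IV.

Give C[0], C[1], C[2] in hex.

C[0]: P[0] ⊕ 0x63 = 0xE6; E(K, 0xE6) = 0x00.
C[1]: P[1] ⊕ 0x00 = 0xD2; E(K, 0xD2) = 0xEC.
C[2]: P[2] ⊕ 0xEC = 0xD4; E(K, 0xD4) = 0xEE.

C[0] = 0x00, C[1] = 0xEC, C[2] = 0xEE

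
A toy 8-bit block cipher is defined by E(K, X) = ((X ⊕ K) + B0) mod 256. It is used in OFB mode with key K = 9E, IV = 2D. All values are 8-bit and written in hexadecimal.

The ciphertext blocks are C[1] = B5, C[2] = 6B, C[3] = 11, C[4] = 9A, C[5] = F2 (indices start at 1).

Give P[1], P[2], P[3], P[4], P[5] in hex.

P[1] = D6, P[2] = C6, P[3] = F2, P[4] = B7, P[5] = 91

OFB decryption: S_i = E(K, S_{i−1}) with S_{0} = IV; P_i = C_i ⊕ S_i.
P[1]: S = E(K, 2D) = 63; B5 ⊕ 63 = D6.
P[2]: S = E(K, 63) = AD; 6B ⊕ AD = C6.
P[3]: S = E(K, AD) = E3; 11 ⊕ E3 = F2.
P[4]: S = E(K, E3) = 2D; 9A ⊕ 2D = B7.
P[5]: S = E(K, 2D) = 63; F2 ⊕ 63 = 91.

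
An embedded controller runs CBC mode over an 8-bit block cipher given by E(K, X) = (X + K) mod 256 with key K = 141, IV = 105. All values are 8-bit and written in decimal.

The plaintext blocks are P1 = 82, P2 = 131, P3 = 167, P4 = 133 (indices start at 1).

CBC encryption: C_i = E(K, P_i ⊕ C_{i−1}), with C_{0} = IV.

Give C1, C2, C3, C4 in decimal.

C1 = 200, C2 = 216, C3 = 12, C4 = 22

C1: P1 ⊕ 105 = 59; E(K, 59) = 200.
C2: P2 ⊕ 200 = 75; E(K, 75) = 216.
C3: P3 ⊕ 216 = 127; E(K, 127) = 12.
C4: P4 ⊕ 12 = 137; E(K, 137) = 22.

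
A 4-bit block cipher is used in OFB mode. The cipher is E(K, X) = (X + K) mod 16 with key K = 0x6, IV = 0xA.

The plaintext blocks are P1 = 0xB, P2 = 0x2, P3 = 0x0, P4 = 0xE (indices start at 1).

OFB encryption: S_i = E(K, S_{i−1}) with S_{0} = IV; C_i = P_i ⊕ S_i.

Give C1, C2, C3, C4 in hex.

C1: S = E(K, 0xA) = 0x0; 0xB ⊕ 0x0 = 0xB.
C2: S = E(K, 0x0) = 0x6; 0x2 ⊕ 0x6 = 0x4.
C3: S = E(K, 0x6) = 0xC; 0x0 ⊕ 0xC = 0xC.
C4: S = E(K, 0xC) = 0x2; 0xE ⊕ 0x2 = 0xC.

C1 = 0xB, C2 = 0x4, C3 = 0xC, C4 = 0xC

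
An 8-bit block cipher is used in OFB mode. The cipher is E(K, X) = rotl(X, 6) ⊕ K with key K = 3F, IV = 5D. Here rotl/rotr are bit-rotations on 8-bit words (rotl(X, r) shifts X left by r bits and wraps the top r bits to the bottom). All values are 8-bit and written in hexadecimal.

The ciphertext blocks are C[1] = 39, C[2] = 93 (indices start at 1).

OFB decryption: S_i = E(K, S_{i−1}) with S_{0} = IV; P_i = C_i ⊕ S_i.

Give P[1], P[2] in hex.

P[1] = 51, P[2] = B6

P[1]: S = E(K, 5D) = 68; 39 ⊕ 68 = 51.
P[2]: S = E(K, 68) = 25; 93 ⊕ 25 = B6.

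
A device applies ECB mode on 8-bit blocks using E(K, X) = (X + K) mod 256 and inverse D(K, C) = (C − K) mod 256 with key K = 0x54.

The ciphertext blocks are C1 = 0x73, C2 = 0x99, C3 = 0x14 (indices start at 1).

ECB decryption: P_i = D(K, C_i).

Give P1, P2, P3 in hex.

P1: D(K, 0x73) = 0x1F.
P2: D(K, 0x99) = 0x45.
P3: D(K, 0x14) = 0xC0.

P1 = 0x1F, P2 = 0x45, P3 = 0xC0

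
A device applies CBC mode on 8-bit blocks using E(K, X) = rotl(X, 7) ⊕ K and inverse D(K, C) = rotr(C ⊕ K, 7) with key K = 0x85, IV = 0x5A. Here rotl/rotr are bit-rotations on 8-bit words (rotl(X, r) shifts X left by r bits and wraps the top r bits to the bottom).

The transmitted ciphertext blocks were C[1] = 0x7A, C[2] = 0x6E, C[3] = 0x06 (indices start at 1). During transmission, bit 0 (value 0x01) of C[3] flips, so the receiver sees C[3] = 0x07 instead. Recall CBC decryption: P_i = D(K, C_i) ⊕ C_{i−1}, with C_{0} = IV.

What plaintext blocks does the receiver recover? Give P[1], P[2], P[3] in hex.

Only C[3] changed, to 0x07. In CBC, a change in C_i garbles P_i and flips the same bit in P_{i+1}. Decrypting the received ciphertext:
P[1]: D(K, 0x7A) = 0xFF; 0xFF ⊕ 0x5A = 0xA5.
P[2]: D(K, 0x6E) = 0xD7; 0xD7 ⊕ 0x7A = 0xAD.
P[3]: D(K, 0x07) = 0x05; 0x05 ⊕ 0x6E = 0x6B.
Blocks that differ from the original plaintext: P[3].

P[1] = 0xA5, P[2] = 0xAD, P[3] = 0x6B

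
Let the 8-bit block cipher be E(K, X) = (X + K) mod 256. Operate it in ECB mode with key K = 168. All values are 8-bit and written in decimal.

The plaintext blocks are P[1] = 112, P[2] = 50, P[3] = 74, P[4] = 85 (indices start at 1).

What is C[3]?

ECB encryption: C_i = E(K, P_i).
C[3]: E(K, 74) = 242.

C[3] = 242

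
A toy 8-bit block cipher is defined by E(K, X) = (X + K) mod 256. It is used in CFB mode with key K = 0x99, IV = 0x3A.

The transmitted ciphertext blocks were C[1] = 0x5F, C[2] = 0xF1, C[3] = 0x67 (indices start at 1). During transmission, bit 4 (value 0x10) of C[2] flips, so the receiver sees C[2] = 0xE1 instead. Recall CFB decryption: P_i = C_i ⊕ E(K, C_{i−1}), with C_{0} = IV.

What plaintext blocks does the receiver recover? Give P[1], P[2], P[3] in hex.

Only C[2] changed, to 0xE1. In CFB, a change in C_i flips the same bit in P_i and garbles P_{i+1}. Decrypting the received ciphertext:
P[1]: E(K, 0x3A) = 0xD3; 0x5F ⊕ 0xD3 = 0x8C.
P[2]: E(K, 0x5F) = 0xF8; 0xE1 ⊕ 0xF8 = 0x19.
P[3]: E(K, 0xE1) = 0x7A; 0x67 ⊕ 0x7A = 0x1D.
Blocks that differ from the original plaintext: P[2], P[3].

P[1] = 0x8C, P[2] = 0x19, P[3] = 0x1D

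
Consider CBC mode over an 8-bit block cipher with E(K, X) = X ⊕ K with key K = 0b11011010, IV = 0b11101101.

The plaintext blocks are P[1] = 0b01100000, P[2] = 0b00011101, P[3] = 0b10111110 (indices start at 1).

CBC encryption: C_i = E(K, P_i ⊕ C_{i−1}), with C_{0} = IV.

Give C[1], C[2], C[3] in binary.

C[1]: P[1] ⊕ 0b11101101 = 0b10001101; E(K, 0b10001101) = 0b01010111.
C[2]: P[2] ⊕ 0b01010111 = 0b01001010; E(K, 0b01001010) = 0b10010000.
C[3]: P[3] ⊕ 0b10010000 = 0b00101110; E(K, 0b00101110) = 0b11110100.

C[1] = 0b01010111, C[2] = 0b10010000, C[3] = 0b11110100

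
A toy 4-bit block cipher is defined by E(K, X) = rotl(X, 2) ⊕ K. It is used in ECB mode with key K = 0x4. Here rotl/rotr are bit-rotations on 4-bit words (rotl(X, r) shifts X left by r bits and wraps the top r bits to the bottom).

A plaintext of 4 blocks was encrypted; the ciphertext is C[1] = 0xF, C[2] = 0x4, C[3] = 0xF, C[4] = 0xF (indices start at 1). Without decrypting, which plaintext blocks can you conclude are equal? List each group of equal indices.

P[1] = P[3] = P[4]

ECB encrypts each block independently with the same key, so equal ciphertext blocks imply equal plaintext blocks.
C[1] = C[3] = C[4] = 0xF, so P[1] = P[3] = P[4].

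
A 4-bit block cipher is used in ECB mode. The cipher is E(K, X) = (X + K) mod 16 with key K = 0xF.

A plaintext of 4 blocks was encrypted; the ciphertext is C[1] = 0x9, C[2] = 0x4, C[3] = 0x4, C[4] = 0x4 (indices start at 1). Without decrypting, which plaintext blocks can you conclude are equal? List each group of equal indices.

ECB encrypts each block independently with the same key, so equal ciphertext blocks imply equal plaintext blocks.
C[2] = C[3] = C[4] = 0x4, so P[2] = P[3] = P[4].

P[2] = P[3] = P[4]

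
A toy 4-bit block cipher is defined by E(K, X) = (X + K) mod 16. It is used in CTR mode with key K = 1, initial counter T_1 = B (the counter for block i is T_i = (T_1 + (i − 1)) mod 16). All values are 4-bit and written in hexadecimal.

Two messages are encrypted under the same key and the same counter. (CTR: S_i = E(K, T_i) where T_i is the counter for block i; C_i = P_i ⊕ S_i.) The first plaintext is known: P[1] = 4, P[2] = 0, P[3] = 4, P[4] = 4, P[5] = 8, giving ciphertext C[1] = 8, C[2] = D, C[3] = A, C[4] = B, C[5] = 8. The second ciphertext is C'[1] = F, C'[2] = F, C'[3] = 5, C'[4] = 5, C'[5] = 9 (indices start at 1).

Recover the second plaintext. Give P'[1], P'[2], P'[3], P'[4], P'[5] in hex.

In CTR with a reused counter, both messages share the same keystream S_i, so C_i ⊕ C'_i = P_i ⊕ P'_i and thus P'_i = P_i ⊕ C_i ⊕ C'_i.
P'[1]: 4 ⊕ 8 ⊕ F = 3.
P'[2]: 0 ⊕ D ⊕ F = 2.
P'[3]: 4 ⊕ A ⊕ 5 = B.
P'[4]: 4 ⊕ B ⊕ 5 = A.
P'[5]: 8 ⊕ 8 ⊕ 9 = 9.

P'[1] = 3, P'[2] = 2, P'[3] = B, P'[4] = A, P'[5] = 9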